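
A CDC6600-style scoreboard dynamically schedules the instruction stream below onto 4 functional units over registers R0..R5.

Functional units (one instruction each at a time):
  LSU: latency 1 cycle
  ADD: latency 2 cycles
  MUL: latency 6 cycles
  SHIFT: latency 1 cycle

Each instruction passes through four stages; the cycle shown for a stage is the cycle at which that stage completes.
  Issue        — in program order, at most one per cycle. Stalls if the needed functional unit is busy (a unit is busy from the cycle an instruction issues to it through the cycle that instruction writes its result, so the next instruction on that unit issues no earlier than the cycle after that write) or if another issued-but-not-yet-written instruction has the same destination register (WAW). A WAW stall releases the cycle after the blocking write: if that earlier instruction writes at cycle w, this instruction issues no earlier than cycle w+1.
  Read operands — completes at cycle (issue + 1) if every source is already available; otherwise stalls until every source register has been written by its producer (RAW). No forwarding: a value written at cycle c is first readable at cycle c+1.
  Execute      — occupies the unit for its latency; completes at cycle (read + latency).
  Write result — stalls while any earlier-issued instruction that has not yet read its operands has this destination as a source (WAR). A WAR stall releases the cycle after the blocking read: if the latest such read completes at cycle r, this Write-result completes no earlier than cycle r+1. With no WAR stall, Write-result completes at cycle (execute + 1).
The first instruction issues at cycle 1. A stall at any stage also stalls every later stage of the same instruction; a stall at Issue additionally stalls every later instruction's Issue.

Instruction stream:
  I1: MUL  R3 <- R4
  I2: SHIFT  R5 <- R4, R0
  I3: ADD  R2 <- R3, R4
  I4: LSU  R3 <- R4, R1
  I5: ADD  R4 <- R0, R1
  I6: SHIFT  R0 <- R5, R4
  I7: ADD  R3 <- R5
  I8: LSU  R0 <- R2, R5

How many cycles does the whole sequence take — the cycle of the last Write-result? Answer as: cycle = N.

I1  is:1  ro:2  ex:8  wr:9
I2  is:2  ro:3  ex:4  wr:5
I3  is:3  ro:10  ex:12  wr:13  — RAW R3: wait I1 write@9
I4  is:10  ro:11  ex:12  wr:13  — WAW R3: wait I1 write@9
I5  is:14  ro:15  ex:17  wr:18  — struct: ADD busy until I3 writes@13
I6  is:15  ro:19  ex:20  wr:21  — RAW R4: wait I5 write@18
I7  is:19  ro:20  ex:22  wr:23  — struct: ADD busy until I5 writes@18
I8  is:22  ro:23  ex:24  wr:25  — WAW R0: wait I6 write@21

cycle = 25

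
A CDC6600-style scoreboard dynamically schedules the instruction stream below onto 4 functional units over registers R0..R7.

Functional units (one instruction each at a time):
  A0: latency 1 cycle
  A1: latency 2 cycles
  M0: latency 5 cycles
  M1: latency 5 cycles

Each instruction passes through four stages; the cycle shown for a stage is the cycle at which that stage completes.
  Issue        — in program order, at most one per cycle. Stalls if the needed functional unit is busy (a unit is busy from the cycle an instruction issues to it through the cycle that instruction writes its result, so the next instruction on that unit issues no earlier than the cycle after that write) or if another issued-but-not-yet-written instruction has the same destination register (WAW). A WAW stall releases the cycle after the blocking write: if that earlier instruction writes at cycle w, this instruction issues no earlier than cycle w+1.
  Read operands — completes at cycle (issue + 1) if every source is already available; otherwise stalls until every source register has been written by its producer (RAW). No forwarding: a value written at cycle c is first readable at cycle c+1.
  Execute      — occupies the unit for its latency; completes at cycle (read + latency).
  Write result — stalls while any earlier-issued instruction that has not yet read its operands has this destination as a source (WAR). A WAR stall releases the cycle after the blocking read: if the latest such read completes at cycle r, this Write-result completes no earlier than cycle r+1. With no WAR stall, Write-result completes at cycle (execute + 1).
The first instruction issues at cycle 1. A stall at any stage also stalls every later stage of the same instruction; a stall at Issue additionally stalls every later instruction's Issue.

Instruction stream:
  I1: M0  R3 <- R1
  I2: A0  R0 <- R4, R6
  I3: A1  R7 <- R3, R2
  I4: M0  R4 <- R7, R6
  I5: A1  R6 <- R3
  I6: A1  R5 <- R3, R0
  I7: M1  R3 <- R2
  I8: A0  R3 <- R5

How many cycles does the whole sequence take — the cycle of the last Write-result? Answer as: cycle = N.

t=1  issue I1 (M0)
t=2  I1 read-ops; issue I2 (A0)
t=3  I2 read-ops; issue I3 (A1)
t=4  I2 finished on A0
t=5  I2→R0
t=7  I1 finished on M0
t=8  I1→R3
t=9  I3 read-ops; issue I4 (M0)
t=11  I3 finished on A1
t=12  I3→R7
t=13  I4 read-ops; issue I5 (A1)
t=14  I5 read-ops
t=16  I5 finished on A1
t=17  I5→R6
t=18  I4 finished on M0; issue I6 (A1)
t=19  I4→R4; I6 read-ops; issue I7 (M1)
t=20  I7 read-ops
t=21  I6 finished on A1
t=22  I6→R5
t=25  I7 finished on M1
t=26  I7→R3
t=27  issue I8 (A0)
t=28  I8 read-ops
t=29  I8 finished on A0
t=30  I8→R3

cycle = 30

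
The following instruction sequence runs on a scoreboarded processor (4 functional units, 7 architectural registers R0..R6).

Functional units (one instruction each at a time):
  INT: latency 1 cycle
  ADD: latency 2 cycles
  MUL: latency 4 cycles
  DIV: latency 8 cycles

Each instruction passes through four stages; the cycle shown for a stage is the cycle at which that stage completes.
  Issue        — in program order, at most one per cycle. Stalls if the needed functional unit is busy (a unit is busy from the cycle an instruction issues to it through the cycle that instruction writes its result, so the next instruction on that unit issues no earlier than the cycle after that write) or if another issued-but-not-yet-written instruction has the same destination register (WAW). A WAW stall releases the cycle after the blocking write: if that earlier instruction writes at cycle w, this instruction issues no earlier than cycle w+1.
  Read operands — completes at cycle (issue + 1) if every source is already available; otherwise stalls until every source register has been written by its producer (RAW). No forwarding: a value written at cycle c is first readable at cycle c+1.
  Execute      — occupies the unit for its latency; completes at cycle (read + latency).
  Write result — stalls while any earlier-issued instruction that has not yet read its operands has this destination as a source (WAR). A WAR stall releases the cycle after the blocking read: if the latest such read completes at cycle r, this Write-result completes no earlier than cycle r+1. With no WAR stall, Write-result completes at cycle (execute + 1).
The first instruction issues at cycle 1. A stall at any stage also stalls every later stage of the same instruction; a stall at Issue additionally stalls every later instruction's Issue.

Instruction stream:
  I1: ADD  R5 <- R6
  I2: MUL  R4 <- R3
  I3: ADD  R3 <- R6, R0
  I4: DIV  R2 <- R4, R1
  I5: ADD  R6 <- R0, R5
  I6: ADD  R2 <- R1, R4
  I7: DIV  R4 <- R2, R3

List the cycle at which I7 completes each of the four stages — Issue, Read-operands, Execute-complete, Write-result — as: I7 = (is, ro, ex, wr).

cycle 1: issue I1 (ADD)
cycle 2: I1 read-ops; issue I2 (MUL)
cycle 3: I2 read-ops
cycle 4: I1 finished on ADD
cycle 5: I1→R5
cycle 6: issue I3 (ADD)
cycle 7: I2 finished on MUL; I3 read-ops; issue I4 (DIV)
cycle 8: I2→R4
cycle 9: I3 finished on ADD; I4 read-ops
cycle 10: I3→R3
cycle 11: issue I5 (ADD)
cycle 12: I5 read-ops
cycle 14: I5 finished on ADD
cycle 15: I5→R6
cycle 17: I4 finished on DIV
cycle 18: I4→R2
cycle 19: issue I6 (ADD)
cycle 20: I6 read-ops; issue I7 (DIV)
cycle 22: I6 finished on ADD
cycle 23: I6→R2
cycle 24: I7 read-ops
cycle 32: I7 finished on DIV
cycle 33: I7→R4

I7 = (20, 24, 32, 33)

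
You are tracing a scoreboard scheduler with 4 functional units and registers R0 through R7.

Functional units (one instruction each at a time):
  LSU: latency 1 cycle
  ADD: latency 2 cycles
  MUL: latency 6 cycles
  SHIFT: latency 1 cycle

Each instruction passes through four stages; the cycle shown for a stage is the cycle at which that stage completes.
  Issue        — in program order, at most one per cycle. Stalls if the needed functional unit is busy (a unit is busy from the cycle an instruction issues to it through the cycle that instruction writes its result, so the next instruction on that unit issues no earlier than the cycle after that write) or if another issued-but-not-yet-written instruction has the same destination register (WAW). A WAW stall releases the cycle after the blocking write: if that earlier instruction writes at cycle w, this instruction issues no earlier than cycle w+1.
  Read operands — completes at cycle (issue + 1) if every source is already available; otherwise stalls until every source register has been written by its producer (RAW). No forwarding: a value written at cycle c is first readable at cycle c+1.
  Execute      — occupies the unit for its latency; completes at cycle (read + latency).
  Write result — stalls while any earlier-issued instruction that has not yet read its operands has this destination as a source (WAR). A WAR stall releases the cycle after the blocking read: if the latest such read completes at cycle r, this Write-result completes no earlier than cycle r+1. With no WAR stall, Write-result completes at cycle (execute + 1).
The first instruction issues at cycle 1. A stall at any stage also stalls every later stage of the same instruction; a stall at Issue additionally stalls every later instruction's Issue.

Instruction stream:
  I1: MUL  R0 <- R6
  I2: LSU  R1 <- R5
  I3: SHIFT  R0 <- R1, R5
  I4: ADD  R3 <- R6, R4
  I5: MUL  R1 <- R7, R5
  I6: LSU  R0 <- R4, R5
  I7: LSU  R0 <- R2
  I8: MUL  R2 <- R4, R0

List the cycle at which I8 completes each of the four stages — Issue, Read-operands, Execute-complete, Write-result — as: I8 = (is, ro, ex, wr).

I1 -> (1, 2, 8, 9)
I2 -> (2, 3, 4, 5)
I3 -> (10, 11, 12, 13)  // WAW R0: wait I1 write@9
I4 -> (11, 12, 14, 15)
I5 -> (12, 13, 19, 20)
I6 -> (14, 15, 16, 17)  // WAW R0: wait I3 write@13
I7 -> (18, 19, 20, 21)  // struct: LSU busy until I6 writes@17
I8 -> (21, 22, 28, 29)  // struct: MUL busy until I5 writes@20

I8 = (21, 22, 28, 29)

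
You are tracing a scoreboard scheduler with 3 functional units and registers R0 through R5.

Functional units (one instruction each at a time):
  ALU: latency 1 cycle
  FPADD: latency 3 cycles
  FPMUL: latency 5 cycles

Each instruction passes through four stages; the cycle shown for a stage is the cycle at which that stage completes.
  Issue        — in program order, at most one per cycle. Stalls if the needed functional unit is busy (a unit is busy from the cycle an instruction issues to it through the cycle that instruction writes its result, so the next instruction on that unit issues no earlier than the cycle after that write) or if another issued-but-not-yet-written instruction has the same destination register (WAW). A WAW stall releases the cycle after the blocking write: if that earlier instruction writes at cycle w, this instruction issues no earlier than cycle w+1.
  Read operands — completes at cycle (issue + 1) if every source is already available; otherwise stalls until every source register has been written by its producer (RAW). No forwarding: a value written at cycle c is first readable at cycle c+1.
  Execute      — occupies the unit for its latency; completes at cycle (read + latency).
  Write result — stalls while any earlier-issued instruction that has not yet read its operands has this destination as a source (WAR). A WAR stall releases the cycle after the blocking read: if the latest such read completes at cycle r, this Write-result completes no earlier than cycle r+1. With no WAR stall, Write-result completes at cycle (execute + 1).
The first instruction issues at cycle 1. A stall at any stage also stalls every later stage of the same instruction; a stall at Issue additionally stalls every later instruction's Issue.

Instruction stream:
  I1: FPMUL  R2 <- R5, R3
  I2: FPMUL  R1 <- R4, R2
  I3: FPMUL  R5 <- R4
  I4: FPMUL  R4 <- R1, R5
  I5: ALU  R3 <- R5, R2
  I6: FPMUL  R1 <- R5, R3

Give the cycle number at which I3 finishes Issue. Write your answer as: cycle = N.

cycle = 17

I1: IS=1 RO=2 EX=7 WR=8
I2: IS=9 RO=10 EX=15 WR=16  [struct: FPMUL busy until I1 writes@8]
I3: IS=17 RO=18 EX=23 WR=24  [struct: FPMUL busy until I2 writes@16]
I4: IS=25 RO=26 EX=31 WR=32  [struct: FPMUL busy until I3 writes@24]
I5: IS=26 RO=27 EX=28 WR=29
I6: IS=33 RO=34 EX=39 WR=40  [struct: FPMUL busy until I4 writes@32]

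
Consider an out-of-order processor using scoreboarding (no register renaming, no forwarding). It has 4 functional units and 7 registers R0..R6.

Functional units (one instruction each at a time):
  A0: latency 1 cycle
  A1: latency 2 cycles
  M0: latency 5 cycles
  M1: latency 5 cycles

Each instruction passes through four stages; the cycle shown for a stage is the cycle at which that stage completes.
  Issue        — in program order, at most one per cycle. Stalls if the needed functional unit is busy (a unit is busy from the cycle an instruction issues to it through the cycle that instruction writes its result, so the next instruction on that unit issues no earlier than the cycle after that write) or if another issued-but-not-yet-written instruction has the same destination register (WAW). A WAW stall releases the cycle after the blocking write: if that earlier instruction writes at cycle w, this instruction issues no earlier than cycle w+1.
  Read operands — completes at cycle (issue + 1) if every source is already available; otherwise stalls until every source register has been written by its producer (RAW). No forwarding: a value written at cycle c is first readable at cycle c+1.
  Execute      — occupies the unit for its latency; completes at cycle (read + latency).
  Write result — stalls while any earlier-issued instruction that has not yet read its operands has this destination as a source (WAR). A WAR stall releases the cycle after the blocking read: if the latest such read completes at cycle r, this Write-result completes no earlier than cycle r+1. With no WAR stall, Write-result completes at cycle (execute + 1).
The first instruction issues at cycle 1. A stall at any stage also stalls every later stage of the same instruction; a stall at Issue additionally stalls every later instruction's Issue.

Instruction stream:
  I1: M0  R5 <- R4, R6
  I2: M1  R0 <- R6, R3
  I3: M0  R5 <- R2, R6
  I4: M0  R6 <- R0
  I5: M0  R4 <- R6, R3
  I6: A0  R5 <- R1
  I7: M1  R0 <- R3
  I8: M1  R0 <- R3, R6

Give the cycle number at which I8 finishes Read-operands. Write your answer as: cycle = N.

I1  is:1  ro:2  ex:7  wr:8
I2  is:2  ro:3  ex:8  wr:9
I3  is:9  ro:10  ex:15  wr:16  — struct: M0 busy until I1 writes@8
I4  is:17  ro:18  ex:23  wr:24  — struct: M0 busy until I3 writes@16
I5  is:25  ro:26  ex:31  wr:32  — struct: M0 busy until I4 writes@24
I6  is:26  ro:27  ex:28  wr:29
I7  is:27  ro:28  ex:33  wr:34
I8  is:35  ro:36  ex:41  wr:42  — struct: M1 busy until I7 writes@34

cycle = 36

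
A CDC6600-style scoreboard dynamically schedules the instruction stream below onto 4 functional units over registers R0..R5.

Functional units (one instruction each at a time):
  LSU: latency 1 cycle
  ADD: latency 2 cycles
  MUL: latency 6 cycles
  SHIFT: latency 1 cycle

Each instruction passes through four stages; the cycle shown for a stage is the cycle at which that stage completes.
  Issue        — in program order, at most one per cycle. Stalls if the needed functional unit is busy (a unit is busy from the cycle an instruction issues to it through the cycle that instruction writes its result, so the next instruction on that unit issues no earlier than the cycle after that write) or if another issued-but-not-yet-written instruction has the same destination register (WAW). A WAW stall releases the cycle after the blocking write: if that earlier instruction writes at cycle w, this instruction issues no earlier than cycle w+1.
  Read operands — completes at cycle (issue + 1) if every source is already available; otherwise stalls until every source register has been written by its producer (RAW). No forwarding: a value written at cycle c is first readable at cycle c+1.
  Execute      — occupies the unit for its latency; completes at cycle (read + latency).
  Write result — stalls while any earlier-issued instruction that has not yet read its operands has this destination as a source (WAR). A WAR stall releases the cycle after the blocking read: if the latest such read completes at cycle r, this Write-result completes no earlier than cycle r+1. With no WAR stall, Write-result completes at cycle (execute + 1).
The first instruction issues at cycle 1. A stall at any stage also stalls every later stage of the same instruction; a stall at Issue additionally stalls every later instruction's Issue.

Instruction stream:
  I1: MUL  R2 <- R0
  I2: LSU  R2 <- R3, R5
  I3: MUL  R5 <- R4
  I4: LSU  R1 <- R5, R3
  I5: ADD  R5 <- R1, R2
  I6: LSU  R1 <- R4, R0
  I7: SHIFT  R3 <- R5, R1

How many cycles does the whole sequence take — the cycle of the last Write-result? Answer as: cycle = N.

[I1] 1/2/8/9
[I2] 10/11/12/13  (WAW R2: wait I1 write@9)
[I3] 11/12/18/19
[I4] 14/20/21/22  (struct: LSU busy until I2 writes@13; RAW R5: wait I3 write@19)
[I5] 20/23/25/26  (WAW R5: wait I3 write@19; RAW R1: wait I4 write@22)
[I6] 23/24/25/26  (struct: LSU busy until I4 writes@22)
[I7] 24/27/28/29  (RAW R5: wait I5 write@26; RAW R1: wait I6 write@26)

cycle = 29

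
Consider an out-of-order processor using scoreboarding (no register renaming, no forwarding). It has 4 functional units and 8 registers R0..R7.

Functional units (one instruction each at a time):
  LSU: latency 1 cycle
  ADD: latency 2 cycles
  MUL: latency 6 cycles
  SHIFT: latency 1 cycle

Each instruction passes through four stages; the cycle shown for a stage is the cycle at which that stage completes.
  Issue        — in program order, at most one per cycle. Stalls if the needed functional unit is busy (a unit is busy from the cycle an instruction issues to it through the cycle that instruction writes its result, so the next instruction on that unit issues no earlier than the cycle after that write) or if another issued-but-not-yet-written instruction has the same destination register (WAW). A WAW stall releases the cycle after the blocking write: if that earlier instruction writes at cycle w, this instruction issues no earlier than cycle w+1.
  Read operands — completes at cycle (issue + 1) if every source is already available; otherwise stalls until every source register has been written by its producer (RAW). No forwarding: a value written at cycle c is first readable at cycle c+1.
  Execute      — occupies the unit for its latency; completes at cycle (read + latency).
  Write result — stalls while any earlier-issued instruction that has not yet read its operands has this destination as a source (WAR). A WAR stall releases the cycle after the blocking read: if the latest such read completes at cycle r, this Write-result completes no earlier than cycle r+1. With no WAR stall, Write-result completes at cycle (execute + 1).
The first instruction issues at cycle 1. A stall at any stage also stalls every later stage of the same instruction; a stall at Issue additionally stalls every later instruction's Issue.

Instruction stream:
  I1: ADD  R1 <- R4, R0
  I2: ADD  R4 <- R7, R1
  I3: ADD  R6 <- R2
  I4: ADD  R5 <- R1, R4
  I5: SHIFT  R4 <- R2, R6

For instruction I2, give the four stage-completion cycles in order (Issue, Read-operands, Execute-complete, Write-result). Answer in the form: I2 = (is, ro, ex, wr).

I1  is:1  ro:2  ex:4  wr:5
I2  is:6  ro:7  ex:9  wr:10  — struct: ADD busy until I1 writes@5
I3  is:11  ro:12  ex:14  wr:15  — struct: ADD busy until I2 writes@10
I4  is:16  ro:17  ex:19  wr:20  — struct: ADD busy until I3 writes@15
I5  is:17  ro:18  ex:19  wr:20

I2 = (6, 7, 9, 10)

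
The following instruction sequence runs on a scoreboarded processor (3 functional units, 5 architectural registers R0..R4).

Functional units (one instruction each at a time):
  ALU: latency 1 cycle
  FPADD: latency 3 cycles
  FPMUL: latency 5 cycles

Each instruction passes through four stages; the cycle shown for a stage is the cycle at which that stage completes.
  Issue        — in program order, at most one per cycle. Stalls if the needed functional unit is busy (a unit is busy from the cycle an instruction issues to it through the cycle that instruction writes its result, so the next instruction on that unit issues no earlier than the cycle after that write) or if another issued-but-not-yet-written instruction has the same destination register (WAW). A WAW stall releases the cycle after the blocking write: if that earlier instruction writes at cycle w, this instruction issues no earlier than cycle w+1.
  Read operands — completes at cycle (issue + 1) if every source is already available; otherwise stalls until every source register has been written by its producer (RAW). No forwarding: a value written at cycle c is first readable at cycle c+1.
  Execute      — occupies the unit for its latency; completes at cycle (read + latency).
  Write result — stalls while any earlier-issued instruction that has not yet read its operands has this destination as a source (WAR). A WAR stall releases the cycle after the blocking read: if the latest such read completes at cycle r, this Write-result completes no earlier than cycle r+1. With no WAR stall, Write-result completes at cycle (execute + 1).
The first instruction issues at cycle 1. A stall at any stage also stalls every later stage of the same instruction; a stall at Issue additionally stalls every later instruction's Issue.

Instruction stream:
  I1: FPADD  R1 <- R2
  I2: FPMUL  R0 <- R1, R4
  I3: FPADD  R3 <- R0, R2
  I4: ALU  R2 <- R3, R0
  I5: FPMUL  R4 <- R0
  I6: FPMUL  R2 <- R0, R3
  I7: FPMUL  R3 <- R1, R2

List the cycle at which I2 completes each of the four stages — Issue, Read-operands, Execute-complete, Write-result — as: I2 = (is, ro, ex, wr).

I2 = (2, 7, 12, 13)

  I1 | 1 | 2 | 5 | 6
  I2 | 2 | 7 | 12 | 13   RAW R1: wait I1 write@6
  I3 | 7 | 14 | 17 | 18   struct: FPADD busy until I1 writes@6 · RAW R0: wait I2 write@13
  I4 | 8 | 19 | 20 | 21   RAW R3: wait I3 write@18
  I5 | 14 | 15 | 20 | 21   struct: FPMUL busy until I2 writes@13
  I6 | 22 | 23 | 28 | 29   struct: FPMUL busy until I5 writes@21
  I7 | 30 | 31 | 36 | 37   struct: FPMUL busy until I6 writes@29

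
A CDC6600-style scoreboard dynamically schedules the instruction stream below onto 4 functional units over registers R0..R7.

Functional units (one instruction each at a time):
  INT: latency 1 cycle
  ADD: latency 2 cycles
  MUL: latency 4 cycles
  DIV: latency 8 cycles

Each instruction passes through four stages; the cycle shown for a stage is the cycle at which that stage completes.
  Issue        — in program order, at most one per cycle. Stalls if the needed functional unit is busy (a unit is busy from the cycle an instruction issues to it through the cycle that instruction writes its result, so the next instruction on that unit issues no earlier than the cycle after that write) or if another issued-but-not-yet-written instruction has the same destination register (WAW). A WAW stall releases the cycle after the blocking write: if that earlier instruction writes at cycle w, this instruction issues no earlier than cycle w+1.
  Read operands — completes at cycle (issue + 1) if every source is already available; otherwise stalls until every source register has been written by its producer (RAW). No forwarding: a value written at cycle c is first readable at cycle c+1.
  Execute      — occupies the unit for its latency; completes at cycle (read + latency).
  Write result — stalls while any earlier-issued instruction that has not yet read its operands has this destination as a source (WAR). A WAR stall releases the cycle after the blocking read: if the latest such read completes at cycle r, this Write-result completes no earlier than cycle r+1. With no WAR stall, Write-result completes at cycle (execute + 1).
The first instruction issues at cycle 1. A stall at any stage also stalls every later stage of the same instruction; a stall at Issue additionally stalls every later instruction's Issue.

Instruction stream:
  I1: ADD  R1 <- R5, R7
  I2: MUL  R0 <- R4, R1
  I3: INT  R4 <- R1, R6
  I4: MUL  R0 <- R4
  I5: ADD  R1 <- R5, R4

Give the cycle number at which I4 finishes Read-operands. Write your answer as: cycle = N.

cycle = 13

I1: IS=1 RO=2 EX=4 WR=5
I2: IS=2 RO=6 EX=10 WR=11  [RAW R1: wait I1 write@5]
I3: IS=3 RO=6 EX=7 WR=8  [RAW R1: wait I1 write@5]
I4: IS=12 RO=13 EX=17 WR=18  [struct: MUL busy until I2 writes@11]
I5: IS=13 RO=14 EX=16 WR=17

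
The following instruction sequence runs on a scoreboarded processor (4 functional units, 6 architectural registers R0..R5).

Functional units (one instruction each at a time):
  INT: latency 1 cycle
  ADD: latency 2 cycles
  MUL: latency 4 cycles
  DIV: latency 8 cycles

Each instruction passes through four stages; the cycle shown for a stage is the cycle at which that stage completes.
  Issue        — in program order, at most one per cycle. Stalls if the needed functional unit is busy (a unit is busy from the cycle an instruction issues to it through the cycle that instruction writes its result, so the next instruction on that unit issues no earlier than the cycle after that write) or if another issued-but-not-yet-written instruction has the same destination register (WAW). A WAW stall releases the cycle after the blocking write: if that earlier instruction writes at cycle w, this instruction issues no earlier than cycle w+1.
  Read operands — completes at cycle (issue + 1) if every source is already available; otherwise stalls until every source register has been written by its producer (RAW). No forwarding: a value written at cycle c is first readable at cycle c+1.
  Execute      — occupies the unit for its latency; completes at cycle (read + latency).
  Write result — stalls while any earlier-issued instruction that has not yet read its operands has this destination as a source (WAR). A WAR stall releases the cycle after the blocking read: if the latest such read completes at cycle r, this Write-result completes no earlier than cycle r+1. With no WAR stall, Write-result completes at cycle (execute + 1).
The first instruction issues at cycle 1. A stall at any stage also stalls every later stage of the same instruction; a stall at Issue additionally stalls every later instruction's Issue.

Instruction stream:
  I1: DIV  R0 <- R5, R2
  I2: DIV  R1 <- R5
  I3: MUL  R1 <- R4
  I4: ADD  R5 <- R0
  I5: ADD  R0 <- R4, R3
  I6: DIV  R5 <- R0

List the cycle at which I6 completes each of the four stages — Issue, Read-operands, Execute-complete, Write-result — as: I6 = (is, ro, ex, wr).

cycle 1: issue I1 (DIV)
cycle 2: I1 read-ops
cycle 10: I1 finished on DIV
cycle 11: I1→R0
cycle 12: issue I2 (DIV)
cycle 13: I2 read-ops
cycle 21: I2 finished on DIV
cycle 22: I2→R1
cycle 23: issue I3 (MUL)
cycle 24: I3 read-ops; issue I4 (ADD)
cycle 25: I4 read-ops
cycle 27: I4 finished on ADD
cycle 28: I3 finished on MUL; I4→R5
cycle 29: I3→R1; issue I5 (ADD)
cycle 30: I5 read-ops; issue I6 (DIV)
cycle 32: I5 finished on ADD
cycle 33: I5→R0
cycle 34: I6 read-ops
cycle 42: I6 finished on DIV
cycle 43: I6→R5

I6 = (30, 34, 42, 43)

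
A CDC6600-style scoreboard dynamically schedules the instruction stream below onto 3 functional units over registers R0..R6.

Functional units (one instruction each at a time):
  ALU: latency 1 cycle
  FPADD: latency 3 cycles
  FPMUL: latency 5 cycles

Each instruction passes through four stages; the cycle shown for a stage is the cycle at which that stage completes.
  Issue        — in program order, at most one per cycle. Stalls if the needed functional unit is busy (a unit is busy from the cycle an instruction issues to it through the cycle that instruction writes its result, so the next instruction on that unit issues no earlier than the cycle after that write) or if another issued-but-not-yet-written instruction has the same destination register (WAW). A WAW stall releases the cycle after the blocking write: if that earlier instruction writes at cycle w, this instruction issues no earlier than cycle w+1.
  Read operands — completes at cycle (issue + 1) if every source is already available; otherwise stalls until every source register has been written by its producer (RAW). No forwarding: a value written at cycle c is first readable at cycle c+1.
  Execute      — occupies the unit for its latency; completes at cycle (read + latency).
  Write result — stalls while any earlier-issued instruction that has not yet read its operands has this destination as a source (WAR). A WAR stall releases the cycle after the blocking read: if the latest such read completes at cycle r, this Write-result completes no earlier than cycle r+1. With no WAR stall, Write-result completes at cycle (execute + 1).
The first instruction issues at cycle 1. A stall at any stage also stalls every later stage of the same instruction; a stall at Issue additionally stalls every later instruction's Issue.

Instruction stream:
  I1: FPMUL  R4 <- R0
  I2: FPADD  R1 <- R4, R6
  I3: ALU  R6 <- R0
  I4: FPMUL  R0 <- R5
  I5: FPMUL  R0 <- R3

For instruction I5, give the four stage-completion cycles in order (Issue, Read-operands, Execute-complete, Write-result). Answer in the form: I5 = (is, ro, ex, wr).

I1: IS=1 RO=2 EX=7 WR=8
I2: IS=2 RO=9 EX=12 WR=13  [RAW R4: wait I1 write@8]
I3: IS=3 RO=4 EX=5 WR=10  [WAR R6: wait I2 read@9]
I4: IS=9 RO=10 EX=15 WR=16  [struct: FPMUL busy until I1 writes@8]
I5: IS=17 RO=18 EX=23 WR=24  [struct: FPMUL busy until I4 writes@16]

I5 = (17, 18, 23, 24)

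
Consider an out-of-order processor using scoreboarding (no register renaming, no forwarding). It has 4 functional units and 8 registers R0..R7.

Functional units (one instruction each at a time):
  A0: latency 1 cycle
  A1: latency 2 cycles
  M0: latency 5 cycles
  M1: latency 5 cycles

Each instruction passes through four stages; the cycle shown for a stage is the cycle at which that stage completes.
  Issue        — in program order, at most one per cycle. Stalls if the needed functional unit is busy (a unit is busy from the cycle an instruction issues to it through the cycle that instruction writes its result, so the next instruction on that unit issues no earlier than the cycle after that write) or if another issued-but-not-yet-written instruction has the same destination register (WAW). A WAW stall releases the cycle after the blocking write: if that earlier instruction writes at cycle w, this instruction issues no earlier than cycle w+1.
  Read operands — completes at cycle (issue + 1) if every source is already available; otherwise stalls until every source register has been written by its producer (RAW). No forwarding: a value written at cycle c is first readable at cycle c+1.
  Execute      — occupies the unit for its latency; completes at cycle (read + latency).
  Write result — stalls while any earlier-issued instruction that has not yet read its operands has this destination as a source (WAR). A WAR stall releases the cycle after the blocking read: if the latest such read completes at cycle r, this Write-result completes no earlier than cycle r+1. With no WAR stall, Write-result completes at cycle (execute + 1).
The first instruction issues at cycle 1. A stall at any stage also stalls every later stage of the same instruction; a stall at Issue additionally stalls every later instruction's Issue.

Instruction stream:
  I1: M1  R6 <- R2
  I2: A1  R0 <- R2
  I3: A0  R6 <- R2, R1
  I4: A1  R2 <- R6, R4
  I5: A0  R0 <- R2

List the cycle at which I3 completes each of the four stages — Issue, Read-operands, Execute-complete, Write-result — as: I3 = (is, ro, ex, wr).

I3 = (9, 10, 11, 12)

[1] I1 issues→M1
[2] I1 reads · I2 issues→A1
[3] I2 reads
[5] I2 exec-done
[6] I2 writes R0
[7] I1 exec-done
[8] I1 writes R6
[9] I3 issues→A0
[10] I3 reads · I4 issues→A1
[11] I3 exec-done
[12] I3 writes R6
[13] I4 reads · I5 issues→A0
[15] I4 exec-done
[16] I4 writes R2
[17] I5 reads
[18] I5 exec-done
[19] I5 writes R0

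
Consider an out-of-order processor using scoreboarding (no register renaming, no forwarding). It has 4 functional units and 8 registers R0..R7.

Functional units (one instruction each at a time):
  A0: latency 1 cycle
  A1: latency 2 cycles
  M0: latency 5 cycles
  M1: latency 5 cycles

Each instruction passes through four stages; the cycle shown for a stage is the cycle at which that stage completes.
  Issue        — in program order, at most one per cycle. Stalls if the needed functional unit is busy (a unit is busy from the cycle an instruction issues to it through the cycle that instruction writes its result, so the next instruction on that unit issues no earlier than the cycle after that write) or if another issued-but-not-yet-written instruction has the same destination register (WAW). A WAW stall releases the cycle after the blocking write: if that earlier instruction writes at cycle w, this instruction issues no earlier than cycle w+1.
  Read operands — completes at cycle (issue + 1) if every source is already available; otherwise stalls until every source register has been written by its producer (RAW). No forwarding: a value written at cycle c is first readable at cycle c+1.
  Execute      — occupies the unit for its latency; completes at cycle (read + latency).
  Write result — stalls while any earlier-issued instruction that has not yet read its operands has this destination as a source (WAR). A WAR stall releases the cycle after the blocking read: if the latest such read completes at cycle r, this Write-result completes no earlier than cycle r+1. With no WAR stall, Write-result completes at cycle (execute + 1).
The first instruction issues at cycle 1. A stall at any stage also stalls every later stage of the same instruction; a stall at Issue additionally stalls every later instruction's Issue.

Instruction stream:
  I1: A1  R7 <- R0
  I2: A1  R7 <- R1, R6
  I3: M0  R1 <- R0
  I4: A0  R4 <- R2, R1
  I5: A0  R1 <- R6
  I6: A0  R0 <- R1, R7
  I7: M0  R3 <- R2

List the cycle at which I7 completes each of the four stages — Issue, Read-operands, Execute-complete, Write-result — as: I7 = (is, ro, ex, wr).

I1: IS=1 RO=2 EX=4 WR=5
I2: IS=6 RO=7 EX=9 WR=10  [struct: A1 busy until I1 writes@5]
I3: IS=7 RO=8 EX=13 WR=14
I4: IS=8 RO=15 EX=16 WR=17  [RAW R1: wait I3 write@14]
I5: IS=18 RO=19 EX=20 WR=21  [struct: A0 busy until I4 writes@17]
I6: IS=22 RO=23 EX=24 WR=25  [struct: A0 busy until I5 writes@21]
I7: IS=23 RO=24 EX=29 WR=30

I7 = (23, 24, 29, 30)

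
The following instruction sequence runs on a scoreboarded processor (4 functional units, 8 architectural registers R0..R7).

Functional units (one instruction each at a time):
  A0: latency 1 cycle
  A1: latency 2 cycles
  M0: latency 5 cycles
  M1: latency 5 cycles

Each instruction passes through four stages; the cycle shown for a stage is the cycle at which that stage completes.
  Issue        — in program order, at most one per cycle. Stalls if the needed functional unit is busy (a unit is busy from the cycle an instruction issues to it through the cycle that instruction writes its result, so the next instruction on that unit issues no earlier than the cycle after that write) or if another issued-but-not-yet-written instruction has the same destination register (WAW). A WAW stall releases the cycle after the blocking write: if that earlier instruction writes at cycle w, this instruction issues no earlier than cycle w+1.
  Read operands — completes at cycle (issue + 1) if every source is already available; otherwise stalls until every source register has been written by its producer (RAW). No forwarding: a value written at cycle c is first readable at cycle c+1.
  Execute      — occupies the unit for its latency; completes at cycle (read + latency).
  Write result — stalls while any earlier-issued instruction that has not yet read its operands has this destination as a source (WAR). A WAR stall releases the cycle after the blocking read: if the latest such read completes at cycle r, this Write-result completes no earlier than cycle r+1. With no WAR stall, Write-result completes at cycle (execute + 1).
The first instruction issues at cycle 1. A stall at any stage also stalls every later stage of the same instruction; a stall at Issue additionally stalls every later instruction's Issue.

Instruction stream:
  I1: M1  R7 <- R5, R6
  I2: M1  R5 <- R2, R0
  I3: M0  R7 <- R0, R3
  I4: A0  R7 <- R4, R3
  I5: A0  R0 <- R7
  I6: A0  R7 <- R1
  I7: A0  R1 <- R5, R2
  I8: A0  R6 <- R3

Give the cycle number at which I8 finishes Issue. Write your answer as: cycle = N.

I1  is:1  ro:2  ex:7  wr:8
I2  is:9  ro:10  ex:15  wr:16  — struct: M1 busy until I1 writes@8
I3  is:10  ro:11  ex:16  wr:17
I4  is:18  ro:19  ex:20  wr:21  — WAW R7: wait I3 write@17
I5  is:22  ro:23  ex:24  wr:25  — struct: A0 busy until I4 writes@21
I6  is:26  ro:27  ex:28  wr:29  — struct: A0 busy until I5 writes@25
I7  is:30  ro:31  ex:32  wr:33  — struct: A0 busy until I6 writes@29
I8  is:34  ro:35  ex:36  wr:37  — struct: A0 busy until I7 writes@33

cycle = 34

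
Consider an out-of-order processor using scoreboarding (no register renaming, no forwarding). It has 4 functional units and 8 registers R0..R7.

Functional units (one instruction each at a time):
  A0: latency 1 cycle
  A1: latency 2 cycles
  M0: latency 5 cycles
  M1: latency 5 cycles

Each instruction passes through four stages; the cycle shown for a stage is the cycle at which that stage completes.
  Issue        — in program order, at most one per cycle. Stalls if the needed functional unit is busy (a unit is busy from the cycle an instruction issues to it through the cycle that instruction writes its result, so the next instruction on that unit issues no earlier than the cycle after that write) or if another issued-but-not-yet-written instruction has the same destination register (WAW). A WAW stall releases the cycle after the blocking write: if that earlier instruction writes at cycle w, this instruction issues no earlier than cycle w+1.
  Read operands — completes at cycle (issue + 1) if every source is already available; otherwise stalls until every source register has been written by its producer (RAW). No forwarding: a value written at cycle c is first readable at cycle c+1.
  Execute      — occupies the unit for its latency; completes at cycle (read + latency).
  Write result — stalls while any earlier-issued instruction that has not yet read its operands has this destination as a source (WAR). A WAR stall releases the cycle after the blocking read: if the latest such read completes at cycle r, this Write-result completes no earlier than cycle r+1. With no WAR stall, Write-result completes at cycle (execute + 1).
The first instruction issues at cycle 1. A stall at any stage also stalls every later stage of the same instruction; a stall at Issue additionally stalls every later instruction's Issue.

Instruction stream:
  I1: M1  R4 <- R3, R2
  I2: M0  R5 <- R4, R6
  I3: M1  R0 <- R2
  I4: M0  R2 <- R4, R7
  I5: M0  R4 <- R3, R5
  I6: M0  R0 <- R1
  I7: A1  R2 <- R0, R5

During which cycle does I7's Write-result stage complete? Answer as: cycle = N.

cycle = 43

cycle 1: I1→M1
cycle 2: I1 RO | I2→M0
cycle 7: I1 EX
cycle 8: I1 WR R4
cycle 9: I2 RO | I3→M1
cycle 10: I3 RO
cycle 14: I2 EX
cycle 15: I2 WR R5 | I3 EX
cycle 16: I3 WR R0 | I4→M0
cycle 17: I4 RO
cycle 22: I4 EX
cycle 23: I4 WR R2
cycle 24: I5→M0
cycle 25: I5 RO
cycle 30: I5 EX
cycle 31: I5 WR R4
cycle 32: I6→M0
cycle 33: I6 RO | I7→A1
cycle 38: I6 EX
cycle 39: I6 WR R0
cycle 40: I7 RO
cycle 42: I7 EX
cycle 43: I7 WR R2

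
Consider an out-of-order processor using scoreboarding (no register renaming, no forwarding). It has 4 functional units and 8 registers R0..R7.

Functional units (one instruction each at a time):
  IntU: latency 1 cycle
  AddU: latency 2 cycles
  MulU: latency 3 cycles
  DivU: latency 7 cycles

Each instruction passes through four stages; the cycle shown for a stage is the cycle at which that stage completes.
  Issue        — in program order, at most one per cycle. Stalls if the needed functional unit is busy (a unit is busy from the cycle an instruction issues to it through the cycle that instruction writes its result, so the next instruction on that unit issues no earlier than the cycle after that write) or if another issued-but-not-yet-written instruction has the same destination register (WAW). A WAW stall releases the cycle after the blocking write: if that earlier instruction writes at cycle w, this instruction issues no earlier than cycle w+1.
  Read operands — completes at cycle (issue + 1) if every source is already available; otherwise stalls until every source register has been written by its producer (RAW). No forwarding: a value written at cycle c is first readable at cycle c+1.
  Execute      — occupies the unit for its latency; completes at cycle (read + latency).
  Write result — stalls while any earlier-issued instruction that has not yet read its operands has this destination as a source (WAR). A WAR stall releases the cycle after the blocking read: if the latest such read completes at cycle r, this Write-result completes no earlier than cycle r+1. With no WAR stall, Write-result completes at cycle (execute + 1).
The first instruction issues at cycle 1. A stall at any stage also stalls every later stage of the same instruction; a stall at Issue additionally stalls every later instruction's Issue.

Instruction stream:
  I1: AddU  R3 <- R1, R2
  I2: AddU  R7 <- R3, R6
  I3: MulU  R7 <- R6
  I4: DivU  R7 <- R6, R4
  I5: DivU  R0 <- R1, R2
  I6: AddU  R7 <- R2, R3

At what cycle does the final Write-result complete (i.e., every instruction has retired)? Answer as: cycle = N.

c1: I1 dispatched to AddU
c2: I1 operands ready
c4: I1 complete
c5: R3←I1
c6: I2 dispatched to AddU
c7: I2 operands ready
c9: I2 complete
c10: R7←I2
c11: I3 dispatched to MulU
c12: I3 operands ready
c15: I3 complete
c16: R7←I3
c17: I4 dispatched to DivU
c18: I4 operands ready
c25: I4 complete
c26: R7←I4
c27: I5 dispatched to DivU
c28: I5 operands ready, I6 dispatched to AddU
c29: I6 operands ready
c31: I6 complete
c32: R7←I6
c35: I5 complete
c36: R0←I5

cycle = 36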